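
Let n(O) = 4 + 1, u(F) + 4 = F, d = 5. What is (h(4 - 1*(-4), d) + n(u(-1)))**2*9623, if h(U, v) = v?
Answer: 962300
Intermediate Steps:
u(F) = -4 + F
n(O) = 5
(h(4 - 1*(-4), d) + n(u(-1)))**2*9623 = (5 + 5)**2*9623 = 10**2*9623 = 100*9623 = 962300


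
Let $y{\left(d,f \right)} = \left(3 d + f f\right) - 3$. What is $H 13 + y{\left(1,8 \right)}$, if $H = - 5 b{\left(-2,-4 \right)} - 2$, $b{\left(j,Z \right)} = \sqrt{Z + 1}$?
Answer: $38 - 65 i \sqrt{3} \approx 38.0 - 112.58 i$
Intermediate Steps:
$b{\left(j,Z \right)} = \sqrt{1 + Z}$
$y{\left(d,f \right)} = -3 + f^{2} + 3 d$ ($y{\left(d,f \right)} = \left(3 d + f^{2}\right) - 3 = \left(f^{2} + 3 d\right) - 3 = -3 + f^{2} + 3 d$)
$H = -2 - 5 i \sqrt{3}$ ($H = - 5 \sqrt{1 - 4} - 2 = - 5 \sqrt{-3} - 2 = - 5 i \sqrt{3} - 2 = -2 - 5 i \sqrt{3} \approx -2.0 - 8.6602 i$)
$H 13 + y{\left(1,8 \right)} = \left(-2 - 5 i \sqrt{3}\right) 13 + \left(-3 + 8^{2} + 3 \cdot 1\right) = \left(-26 - 65 i \sqrt{3}\right) + \left(-3 + 64 + 3\right) = \left(-26 - 65 i \sqrt{3}\right) + 64 = 38 - 65 i \sqrt{3}$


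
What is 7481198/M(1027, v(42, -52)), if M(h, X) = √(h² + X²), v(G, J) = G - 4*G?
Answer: 7481198*√1070605/1070605 ≈ 7230.3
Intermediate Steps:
v(G, J) = -3*G
M(h, X) = √(X² + h²)
7481198/M(1027, v(42, -52)) = 7481198/(√((-3*42)² + 1027²)) = 7481198/(√((-126)² + 1054729)) = 7481198/(√(15876 + 1054729)) = 7481198/(√1070605) = 7481198*(√1070605/1070605) = 7481198*√1070605/1070605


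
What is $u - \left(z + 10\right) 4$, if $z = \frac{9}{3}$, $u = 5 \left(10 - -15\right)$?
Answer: $73$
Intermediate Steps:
$u = 125$ ($u = 5 \left(10 + 15\right) = 5 \cdot 25 = 125$)
$z = 3$ ($z = 9 \cdot \frac{1}{3} = 3$)
$u - \left(z + 10\right) 4 = 125 - \left(3 + 10\right) 4 = 125 - 13 \cdot 4 = 125 - 52 = 73$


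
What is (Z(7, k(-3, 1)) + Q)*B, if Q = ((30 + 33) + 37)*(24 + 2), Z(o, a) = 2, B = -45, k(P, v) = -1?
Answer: -117090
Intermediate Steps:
Q = 2600 (Q = (63 + 37)*26 = 100*26 = 2600)
(Z(7, k(-3, 1)) + Q)*B = (2 + 2600)*(-45) = 2602*(-45) = -117090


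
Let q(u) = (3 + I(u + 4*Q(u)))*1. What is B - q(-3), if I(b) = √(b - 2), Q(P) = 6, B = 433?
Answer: 430 - √19 ≈ 425.64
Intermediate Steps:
I(b) = √(-2 + b)
q(u) = 3 + √(22 + u) (q(u) = (3 + √(-2 + (u + 4*6)))*1 = (3 + √(-2 + (u + 24)))*1 = (3 + √(-2 + (24 + u)))*1 = (3 + √(22 + u))*1 = 3 + √(22 + u))
B - q(-3) = 433 - (3 + √(22 - 3)) = 433 - (3 + √19) = 433 + (-3 - √19) = 430 - √19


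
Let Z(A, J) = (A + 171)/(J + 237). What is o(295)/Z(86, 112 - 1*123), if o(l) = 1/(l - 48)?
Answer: 226/63479 ≈ 0.0035602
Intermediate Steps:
Z(A, J) = (171 + A)/(237 + J)
o(l) = 1/(-48 + l)
o(295)/Z(86, 112 - 1*123) = 1/((-48 + 295)*(((171 + 86)/(237 + (112 - 1*123))))) = 1/(247*((257/(237 + (112 - 123))))) = 1/(247*((257/(237 - 11)))) = 1/(247*((257/226))) = 1/(247*(((1/226)*257))) = 1/(247*(257/226)) = (1/247)*(226/257) = 226/63479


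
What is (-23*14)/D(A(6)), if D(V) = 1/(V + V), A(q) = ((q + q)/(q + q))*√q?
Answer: -644*√6 ≈ -1577.5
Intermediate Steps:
A(q) = √q (A(q) = ((2*q)/((2*q)))*√q = ((2*q)*(1/(2*q)))*√q = 1*√q = √q)
D(V) = 1/(2*V)
(-23*14)/D(A(6)) = (-23*14)/((1/(2*(√6)))) = -322*2*√6 = -644*√6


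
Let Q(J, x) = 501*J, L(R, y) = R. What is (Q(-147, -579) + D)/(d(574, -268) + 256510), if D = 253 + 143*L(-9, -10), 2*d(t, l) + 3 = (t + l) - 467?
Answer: -4393/15084 ≈ -0.29124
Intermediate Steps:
d(t, l) = -235 + l/2 + t/2 (d(t, l) = -3/2 + ((t + l) - 467)/2 = -3/2 + ((l + t) - 467)/2 = -3/2 + (-467 + l + t)/2 = -3/2 + (-467/2 + l/2 + t/2) = -235 + l/2 + t/2)
D = -1034 (D = 253 + 143*(-9) = 253 - 1287 = -1034)
(Q(-147, -579) + D)/(d(574, -268) + 256510) = (501*(-147) - 1034)/((-235 + (½)*(-268) + (½)*574) + 256510) = (-73647 - 1034)/((-235 - 134 + 287) + 256510) = -74681/(-82 + 256510) = -74681/256428 = -74681*1/256428 = -4393/15084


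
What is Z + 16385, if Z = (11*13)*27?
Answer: 20246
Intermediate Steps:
Z = 3861 (Z = 143*27 = 3861)
Z + 16385 = 3861 + 16385 = 20246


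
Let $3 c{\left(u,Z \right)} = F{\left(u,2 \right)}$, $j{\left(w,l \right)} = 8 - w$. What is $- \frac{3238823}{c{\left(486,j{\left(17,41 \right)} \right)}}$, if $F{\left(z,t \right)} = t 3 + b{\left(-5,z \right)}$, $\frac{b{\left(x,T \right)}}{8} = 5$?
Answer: $- \frac{9716469}{46} \approx -2.1123 \cdot 10^{5}$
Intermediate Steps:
$b{\left(x,T \right)} = 40$ ($b{\left(x,T \right)} = 8 \cdot 5 = 40$)
$F{\left(z,t \right)} = 40 + 3 t$ ($F{\left(z,t \right)} = t 3 + 40 = 3 t + 40 = 40 + 3 t$)
$c{\left(u,Z \right)} = \frac{46}{3}$ ($c{\left(u,Z \right)} = \frac{40 + 3 \cdot 2}{3} = \frac{40 + 6}{3} = \frac{1}{3} \cdot 46 = \frac{46}{3}$)
$- \frac{3238823}{c{\left(486,j{\left(17,41 \right)} \right)}} = - \frac{3238823}{\frac{46}{3}} = \left(-3238823\right) \frac{3}{46} = - \frac{9716469}{46}$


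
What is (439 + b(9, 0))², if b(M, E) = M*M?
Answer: 270400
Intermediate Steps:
b(M, E) = M²
(439 + b(9, 0))² = (439 + 9²)² = (439 + 81)² = 520² = 270400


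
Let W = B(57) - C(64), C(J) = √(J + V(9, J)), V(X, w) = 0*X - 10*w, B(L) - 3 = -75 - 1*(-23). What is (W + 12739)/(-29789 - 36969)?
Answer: -6345/33379 + 12*I/33379 ≈ -0.19009 + 0.00035951*I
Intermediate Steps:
B(L) = -49 (B(L) = 3 + (-75 - 1*(-23)) = 3 + (-75 + 23) = 3 - 52 = -49)
V(X, w) = -10*w (V(X, w) = 0 - 10*w = -10*w)
C(J) = 3*√(-J) (C(J) = √(J - 10*J) = √(-9*J) = 3*√(-J))
W = -49 - 24*I (W = -49 - 3*√(-1*64) = -49 - 3*√(-64) = -49 - 3*8*I = -49 - 24*I ≈ -49.0 - 24.0*I)
(W + 12739)/(-29789 - 36969) = ((-49 - 24*I) + 12739)/(-29789 - 36969) = (12690 - 24*I)/(-66758) = (12690 - 24*I)*(-1/66758) = -6345/33379 + 12*I/33379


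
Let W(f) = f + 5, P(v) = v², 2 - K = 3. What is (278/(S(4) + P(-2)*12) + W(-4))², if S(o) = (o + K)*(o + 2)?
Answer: 29584/1089 ≈ 27.166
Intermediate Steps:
K = -1 (K = 2 - 1*3 = 2 - 3 = -1)
S(o) = (-1 + o)*(2 + o) (S(o) = (o - 1)*(o + 2) = (-1 + o)*(2 + o))
W(f) = 5 + f
(278/(S(4) + P(-2)*12) + W(-4))² = (278/((-2 + 4 + 4²) + (-2)²*12) + (5 - 4))² = (278/((-2 + 4 + 16) + 4*12) + 1)² = (278/(18 + 48) + 1)² = (278/66 + 1)² = (278*(1/66) + 1)² = (139/33 + 1)² = (172/33)² = 29584/1089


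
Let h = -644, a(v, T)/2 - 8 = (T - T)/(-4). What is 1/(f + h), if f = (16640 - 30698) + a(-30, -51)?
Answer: -1/14686 ≈ -6.8092e-5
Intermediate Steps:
a(v, T) = 16 (a(v, T) = 16 + 2*((T - T)/(-4)) = 16 + 2*(0*(-1/4)) = 16 + 2*0 = 16 + 0 = 16)
f = -14042 (f = (16640 - 30698) + 16 = -14058 + 16 = -14042)
1/(f + h) = 1/(-14042 - 644) = 1/(-14686) = -1/14686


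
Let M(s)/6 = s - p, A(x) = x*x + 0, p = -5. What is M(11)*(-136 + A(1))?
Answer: -12960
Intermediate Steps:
A(x) = x**2 (A(x) = x**2 + 0 = x**2)
M(s) = 30 + 6*s (M(s) = 6*(s - 1*(-5)) = 6*(s + 5) = 6*(5 + s) = 30 + 6*s)
M(11)*(-136 + A(1)) = (30 + 6*11)*(-136 + 1**2) = (30 + 66)*(-136 + 1) = 96*(-135) = -12960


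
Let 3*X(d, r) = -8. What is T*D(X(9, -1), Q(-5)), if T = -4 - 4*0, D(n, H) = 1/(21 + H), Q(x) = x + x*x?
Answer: -4/41 ≈ -0.097561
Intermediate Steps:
X(d, r) = -8/3 (X(d, r) = (1/3)*(-8) = -8/3)
Q(x) = x + x**2
T = -4 (T = -4 + 0 = -4)
T*D(X(9, -1), Q(-5)) = -4/(21 - 5*(1 - 5)) = -4/(21 - 5*(-4)) = -4/(21 + 20) = -4/41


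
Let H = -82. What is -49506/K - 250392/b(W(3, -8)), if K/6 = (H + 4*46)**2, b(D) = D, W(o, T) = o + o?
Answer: -434187979/10404 ≈ -41733.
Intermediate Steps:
W(o, T) = 2*o
K = 62424 (K = 6*(-82 + 4*46)**2 = 6*(-82 + 184)**2 = 6*102**2 = 6*10404 = 62424)
-49506/K - 250392/b(W(3, -8)) = -49506/62424 - 250392/(2*3) = -49506*1/62424 - 250392/6 = -8251/10404 - 250392*1/6 = -8251/10404 - 41732 = -434187979/10404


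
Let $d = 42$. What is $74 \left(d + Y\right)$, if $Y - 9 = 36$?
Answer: $6438$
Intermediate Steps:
$Y = 45$ ($Y = 9 + 36 = 45$)
$74 \left(d + Y\right) = 74 \left(42 + 45\right) = 74 \cdot 87 = 6438$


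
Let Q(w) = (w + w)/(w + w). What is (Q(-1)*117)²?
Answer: 13689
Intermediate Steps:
Q(w) = 1 (Q(w) = (2*w)/((2*w)) = (2*w)*(1/(2*w)) = 1)
(Q(-1)*117)² = (1*117)² = 117² = 13689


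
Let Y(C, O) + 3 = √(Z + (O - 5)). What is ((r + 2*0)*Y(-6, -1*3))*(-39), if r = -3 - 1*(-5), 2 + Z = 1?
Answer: 234 - 234*I ≈ 234.0 - 234.0*I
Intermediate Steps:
Z = -1 (Z = -2 + 1 = -1)
Y(C, O) = -3 + √(-6 + O) (Y(C, O) = -3 + √(-1 + (O - 5)) = -3 + √(-1 + (-5 + O)) = -3 + √(-6 + O))
r = 2 (r = -3 + 5 = 2)
((r + 2*0)*Y(-6, -1*3))*(-39) = ((2 + 2*0)*(-3 + √(-6 - 1*3)))*(-39) = ((2 + 0)*(-3 + √(-6 - 3)))*(-39) = (2*(-3 + √(-9)))*(-39) = (2*(-3 + 3*I))*(-39) = (-6 + 6*I)*(-39) = 234 - 234*I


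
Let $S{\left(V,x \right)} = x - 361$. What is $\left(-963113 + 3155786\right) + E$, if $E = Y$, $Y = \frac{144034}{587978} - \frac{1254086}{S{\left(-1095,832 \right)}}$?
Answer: $\frac{303248187194140}{138468819} \approx 2.19 \cdot 10^{6}$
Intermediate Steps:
$S{\left(V,x \right)} = -361 + x$ ($S{\left(V,x \right)} = x - 361 = -361 + x$)
$Y = - \frac{368653569047}{138468819}$ ($Y = \frac{144034}{587978} - \frac{1254086}{-361 + 832} = 144034 \cdot \frac{1}{587978} - \frac{1254086}{471} = \frac{72017}{293989} - \frac{1254086}{471} = - \frac{368653569047}{138468819} \approx -2662.4$)
$E = - \frac{368653569047}{138468819} \approx -2662.4$
$\left(-963113 + 3155786\right) + E = \left(-963113 + 3155786\right) - \frac{368653569047}{138468819} = 2192673 - \frac{368653569047}{138468819} = \frac{303248187194140}{138468819}$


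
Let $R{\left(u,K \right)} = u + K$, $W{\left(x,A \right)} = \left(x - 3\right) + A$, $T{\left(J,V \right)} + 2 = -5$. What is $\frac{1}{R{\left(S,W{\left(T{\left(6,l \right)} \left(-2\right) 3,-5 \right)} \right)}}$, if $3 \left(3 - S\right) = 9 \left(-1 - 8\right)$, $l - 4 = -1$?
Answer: $\frac{1}{64} \approx 0.015625$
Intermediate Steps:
$l = 3$ ($l = 4 - 1 = 3$)
$T{\left(J,V \right)} = -7$ ($T{\left(J,V \right)} = -2 - 5 = -7$)
$W{\left(x,A \right)} = -3 + A + x$ ($W{\left(x,A \right)} = \left(-3 + x\right) + A = -3 + A + x$)
$S = 30$ ($S = 3 - \frac{9 \left(-1 - 8\right)}{3} = 3 - \frac{9 \left(-9\right)}{3} = 3 - -27 = 3 + 27 = 30$)
$R{\left(u,K \right)} = K + u$
$\frac{1}{R{\left(S,W{\left(T{\left(6,l \right)} \left(-2\right) 3,-5 \right)} \right)}} = \frac{1}{\left(-3 - 5 + \left(-7\right) \left(-2\right) 3\right) + 30} = \frac{1}{\left(-3 - 5 + 14 \cdot 3\right) + 30} = \frac{1}{\left(-3 - 5 + 42\right) + 30} = \frac{1}{34 + 30} = \frac{1}{64}$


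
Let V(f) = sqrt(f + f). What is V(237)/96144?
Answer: sqrt(474)/96144 ≈ 0.00022645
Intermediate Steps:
V(f) = sqrt(2)*sqrt(f) (V(f) = sqrt(2*f) = sqrt(2)*sqrt(f))
V(237)/96144 = (sqrt(2)*sqrt(237))/96144 = sqrt(474)*(1/96144) = sqrt(474)/96144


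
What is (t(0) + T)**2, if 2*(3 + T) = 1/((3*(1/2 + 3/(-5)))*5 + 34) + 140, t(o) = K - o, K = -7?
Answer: 15217801/4225 ≈ 3601.8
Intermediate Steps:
t(o) = -7 - o
T = 4356/65 (T = -3 + (1/((3*(1/2 + 3/(-5)))*5 + 34) + 140)/2 = -3 + (1/((3*(1*(1/2) + 3*(-1/5)))*5 + 34) + 140)/2 = -3 + (1/((3*(1/2 - 3/5))*5 + 34) + 140)/2 = -3 + (1/((3*(-1/10))*5 + 34) + 140)/2 = -3 + (1/(-3/10*5 + 34) + 140)/2 = -3 + (1/(-3/2 + 34) + 140)/2 = -3 + (1/(65/2) + 140)/2 = -3 + (2/65 + 140)/2 = -3 + (1/2)*(9102/65) = -3 + 4551/65 = 4356/65 ≈ 67.015)
(t(0) + T)**2 = ((-7 - 1*0) + 4356/65)**2 = ((-7 + 0) + 4356/65)**2 = (-7 + 4356/65)**2 = (3901/65)**2 = 15217801/4225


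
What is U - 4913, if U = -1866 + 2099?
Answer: -4680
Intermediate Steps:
U = 233
U - 4913 = 233 - 4913 = -4680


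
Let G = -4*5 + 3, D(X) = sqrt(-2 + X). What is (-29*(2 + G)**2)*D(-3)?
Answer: -6525*I*sqrt(5) ≈ -14590.0*I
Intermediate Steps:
G = -17 (G = -20 + 3 = -17)
(-29*(2 + G)**2)*D(-3) = (-29*(2 - 17)**2)*sqrt(-2 - 3) = (-29*(-15)**2)*sqrt(-5) = (-29*225)*(I*sqrt(5)) = -6525*I*sqrt(5)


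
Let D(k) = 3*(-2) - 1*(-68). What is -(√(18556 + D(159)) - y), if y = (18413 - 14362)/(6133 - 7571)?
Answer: -4051/1438 - √18618 ≈ -139.26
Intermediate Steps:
D(k) = 62 (D(k) = -6 + 68 = 62)
y = -4051/1438 (y = 4051/(-1438) = 4051*(-1/1438) = -4051/1438 ≈ -2.8171)
-(√(18556 + D(159)) - y) = -(√(18556 + 62) - 1*(-4051/1438)) = -(√18618 + 4051/1438) = -(4051/1438 + √18618) = -4051/1438 - √18618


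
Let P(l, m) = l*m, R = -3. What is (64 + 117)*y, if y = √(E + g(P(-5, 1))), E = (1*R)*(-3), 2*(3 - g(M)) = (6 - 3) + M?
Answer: 181*√13 ≈ 652.60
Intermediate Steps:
g(M) = 3/2 - M/2 (g(M) = 3 - ((6 - 3) + M)/2 = 3 - (3 + M)/2 = 3 + (-3/2 - M/2) = 3/2 - M/2)
E = 9 (E = (1*(-3))*(-3) = -3*(-3) = 9)
y = √13 (y = √(9 + (3/2 - (-5)/2)) = √(9 + (3/2 - ½*(-5))) = √(9 + (3/2 + 5/2)) = √(9 + 4) = √13 ≈ 3.6056)
(64 + 117)*y = (64 + 117)*√13 = 181*√13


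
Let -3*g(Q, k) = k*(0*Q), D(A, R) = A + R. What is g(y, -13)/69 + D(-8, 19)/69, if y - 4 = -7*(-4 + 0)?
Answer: 11/69 ≈ 0.15942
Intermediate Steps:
y = 32 (y = 4 - 7*(-4 + 0) = 4 - 7*(-4) = 4 + 28 = 32)
g(Q, k) = 0 (g(Q, k) = -k*0*Q/3 = -k*0/3 = -⅓*0 = 0)
g(y, -13)/69 + D(-8, 19)/69 = 0/69 + (-8 + 19)/69 = 0*(1/69) + 11*(1/69) = 0 + 11/69 = 11/69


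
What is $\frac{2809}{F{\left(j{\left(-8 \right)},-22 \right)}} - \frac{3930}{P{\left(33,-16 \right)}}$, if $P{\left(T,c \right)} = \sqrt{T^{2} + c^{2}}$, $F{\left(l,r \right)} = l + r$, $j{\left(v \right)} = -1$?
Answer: $- \frac{2809}{23} - \frac{786 \sqrt{1345}}{269} \approx -229.29$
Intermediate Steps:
$\frac{2809}{F{\left(j{\left(-8 \right)},-22 \right)}} - \frac{3930}{P{\left(33,-16 \right)}} = \frac{2809}{-1 - 22} - \frac{3930}{\sqrt{33^{2} + \left(-16\right)^{2}}} = \frac{2809}{-23} - \frac{3930}{\sqrt{1089 + 256}} = 2809 \left(- \frac{1}{23}\right) - \frac{3930}{\sqrt{1345}} = - \frac{2809}{23} - 3930 \frac{\sqrt{1345}}{1345} = - \frac{2809}{23} - \frac{786 \sqrt{1345}}{269}$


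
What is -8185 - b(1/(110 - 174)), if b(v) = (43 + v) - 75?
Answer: -521791/64 ≈ -8153.0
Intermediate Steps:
b(v) = -32 + v
-8185 - b(1/(110 - 174)) = -8185 - (-32 + 1/(110 - 174)) = -8185 - (-32 + 1/(-64)) = -8185 - (-32 - 1/64) = -8185 - 1*(-2049/64) = -8185 + 2049/64 = -521791/64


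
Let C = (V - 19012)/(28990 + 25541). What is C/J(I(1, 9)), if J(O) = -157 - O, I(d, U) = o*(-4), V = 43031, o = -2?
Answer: -24019/8997615 ≈ -0.0026695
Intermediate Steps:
I(d, U) = 8 (I(d, U) = -2*(-4) = 8)
C = 24019/54531 (C = (43031 - 19012)/(28990 + 25541) = 24019/54531 ≈ 0.44046)
C/J(I(1, 9)) = 24019/(54531*(-157 - 1*8)) = 24019/(54531*(-157 - 8)) = (24019/54531)/(-165) = (24019/54531)*(-1/165) = -24019/8997615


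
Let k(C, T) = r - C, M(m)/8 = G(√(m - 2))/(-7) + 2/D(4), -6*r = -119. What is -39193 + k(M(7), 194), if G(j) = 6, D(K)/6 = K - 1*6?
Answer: -1644929/42 ≈ -39165.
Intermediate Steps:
r = 119/6 (r = -⅙*(-119) = 119/6 ≈ 19.833)
D(K) = -36 + 6*K (D(K) = 6*(K - 1*6) = 6*(K - 6) = 6*(-6 + K) = -36 + 6*K)
M(m) = -172/21 (M(m) = 8*(6/(-7) + 2/(-36 + 6*4)) = 8*(6*(-⅐) + 2/(-36 + 24)) = 8*(-6/7 + 2/(-12)) = 8*(-6/7 + 2*(-1/12)) = 8*(-6/7 - ⅙) = 8*(-43/42) = -172/21)
k(C, T) = 119/6 - C
-39193 + k(M(7), 194) = -39193 + (119/6 - 1*(-172/21)) = -39193 + (119/6 + 172/21) = -39193 + 1177/42 = -1644929/42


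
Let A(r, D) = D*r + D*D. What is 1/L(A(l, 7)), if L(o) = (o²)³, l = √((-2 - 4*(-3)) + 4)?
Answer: 2241/630525109375 - 598*√14/630525109375 ≈ 5.5333e-12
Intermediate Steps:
l = √14 (l = √((-2 + 12) + 4) = √(10 + 4) = √14 ≈ 3.7417)
A(r, D) = D² + D*r (A(r, D) = D*r + D² = D² + D*r)
L(o) = o⁶
1/L(A(l, 7)) = 1/((7*(7 + √14))⁶) = 1/((49 + 7*√14)⁶) = (49 + 7*√14)⁻⁶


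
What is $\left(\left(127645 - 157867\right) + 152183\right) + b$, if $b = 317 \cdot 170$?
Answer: $175851$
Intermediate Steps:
$b = 53890$
$\left(\left(127645 - 157867\right) + 152183\right) + b = \left(\left(127645 - 157867\right) + 152183\right) + 53890 = \left(-30222 + 152183\right) + 53890 = 121961 + 53890 = 175851$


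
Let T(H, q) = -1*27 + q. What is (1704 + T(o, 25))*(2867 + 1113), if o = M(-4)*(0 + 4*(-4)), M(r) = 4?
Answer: 6773960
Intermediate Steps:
o = -64 (o = 4*(0 + 4*(-4)) = 4*(0 - 16) = 4*(-16) = -64)
T(H, q) = -27 + q
(1704 + T(o, 25))*(2867 + 1113) = (1704 + (-27 + 25))*(2867 + 1113) = (1704 - 2)*3980 = 1702*3980 = 6773960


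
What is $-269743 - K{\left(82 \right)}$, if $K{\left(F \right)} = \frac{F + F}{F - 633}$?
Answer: $- \frac{148628229}{551} \approx -2.6974 \cdot 10^{5}$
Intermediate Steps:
$K{\left(F \right)} = \frac{2 F}{-633 + F}$
$-269743 - K{\left(82 \right)} = -269743 - 2 \cdot 82 \frac{1}{-633 + 82} = -269743 - 2 \cdot 82 \frac{1}{-551} = -269743 - 2 \cdot 82 \left(- \frac{1}{551}\right) = -269743 - - \frac{164}{551} = -269743 + \frac{164}{551} = - \frac{148628229}{551}$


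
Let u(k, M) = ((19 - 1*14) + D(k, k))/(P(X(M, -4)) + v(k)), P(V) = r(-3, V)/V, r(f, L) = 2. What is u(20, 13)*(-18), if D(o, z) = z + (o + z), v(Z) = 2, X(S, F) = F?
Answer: -780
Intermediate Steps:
P(V) = 2/V
D(o, z) = o + 2*z
u(k, M) = 10/3 + 2*k (u(k, M) = ((19 - 1*14) + (k + 2*k))/(2/(-4) + 2) = ((19 - 14) + 3*k)/(2*(-1/4) + 2) = (5 + 3*k)/(-1/2 + 2) = (5 + 3*k)/(3/2) = (5 + 3*k)*(2/3) = 10/3 + 2*k)
u(20, 13)*(-18) = (10/3 + 2*20)*(-18) = (10/3 + 40)*(-18) = (130/3)*(-18) = -780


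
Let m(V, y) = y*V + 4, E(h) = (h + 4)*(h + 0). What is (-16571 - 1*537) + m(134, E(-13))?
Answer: -1426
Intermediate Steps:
E(h) = h*(4 + h) (E(h) = (4 + h)*h = h*(4 + h))
m(V, y) = 4 + V*y (m(V, y) = V*y + 4 = 4 + V*y)
(-16571 - 1*537) + m(134, E(-13)) = (-16571 - 1*537) + (4 + 134*(-13*(4 - 13))) = (-16571 - 537) + (4 + 134*(-13*(-9))) = -17108 + (4 + 134*117) = -17108 + (4 + 15678) = -17108 + 15682 = -1426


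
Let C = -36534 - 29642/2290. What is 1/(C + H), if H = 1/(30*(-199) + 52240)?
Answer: -2119166/77449041305 ≈ -2.7362e-5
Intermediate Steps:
C = -41846251/1145 (C = -36534 - 29642*1/2290 = -36534 - 14821/1145 = -41846251/1145 ≈ -36547.)
H = 1/46270 (H = 1/(-5970 + 52240) = 1/46270 ≈ 2.1612e-5)
1/(C + H) = 1/(-41846251/1145 + 1/46270) = 1/(-77449041305/2119166) = -2119166/77449041305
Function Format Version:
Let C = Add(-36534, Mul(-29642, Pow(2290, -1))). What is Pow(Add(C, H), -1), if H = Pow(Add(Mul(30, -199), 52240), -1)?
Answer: Rational(-2119166, 77449041305) ≈ -2.7362e-5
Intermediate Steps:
C = Rational(-41846251, 1145) (C = Add(-36534, Mul(-29642, Rational(1, 2290))) = Add(-36534, Rational(-14821, 1145)) = Rational(-41846251, 1145) ≈ -36547.)
H = Rational(1, 46270) (H = Pow(Add(-5970, 52240), -1) = Pow(46270, -1) = Rational(1, 46270) ≈ 2.1612e-5)
Pow(Add(C, H), -1) = Pow(Add(Rational(-41846251, 1145), Rational(1, 46270)), -1) = Pow(Rational(-77449041305, 2119166), -1) = Rational(-2119166, 77449041305)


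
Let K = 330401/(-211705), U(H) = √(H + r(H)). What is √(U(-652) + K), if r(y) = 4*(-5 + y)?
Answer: √(-69947543705 + 179276028100*I*√205)/211705 ≈ 5.2788 + 5.4246*I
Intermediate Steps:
r(y) = -20 + 4*y
U(H) = √(-20 + 5*H) (U(H) = √(H + (-20 + 4*H)) = √(-20 + 5*H))
K = -330401/211705 (K = 330401*(-1/211705) = -330401/211705 ≈ -1.5607)
√(U(-652) + K) = √(√(-20 + 5*(-652)) - 330401/211705) = √(√(-20 - 3260) - 330401/211705) = √(√(-3280) - 330401/211705) = √(4*I*√205 - 330401/211705) = √(-330401/211705 + 4*I*√205)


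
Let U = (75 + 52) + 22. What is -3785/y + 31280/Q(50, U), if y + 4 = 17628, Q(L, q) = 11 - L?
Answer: -551426335/687336 ≈ -802.27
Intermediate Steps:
U = 149 (U = 127 + 22 = 149)
y = 17624 (y = -4 + 17628 = 17624)
-3785/y + 31280/Q(50, U) = -3785/17624 + 31280/(11 - 1*50) = -3785*1/17624 + 31280/(11 - 50) = -3785/17624 + 31280/(-39) = -3785/17624 + 31280*(-1/39) = -3785/17624 - 31280/39 = -551426335/687336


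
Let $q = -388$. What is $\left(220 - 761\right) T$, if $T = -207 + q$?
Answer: $321895$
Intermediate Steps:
$T = -595$ ($T = -207 - 388 = -595$)
$\left(220 - 761\right) T = \left(220 - 761\right) \left(-595\right) = \left(-541\right) \left(-595\right) = 321895$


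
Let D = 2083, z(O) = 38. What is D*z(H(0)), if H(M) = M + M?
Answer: 79154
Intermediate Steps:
H(M) = 2*M
D*z(H(0)) = 2083*38 = 79154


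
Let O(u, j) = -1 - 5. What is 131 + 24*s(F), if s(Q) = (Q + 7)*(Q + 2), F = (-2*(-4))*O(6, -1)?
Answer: 45395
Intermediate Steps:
O(u, j) = -6
F = -48 (F = -2*(-4)*(-6) = 8*(-6) = -48)
s(Q) = (2 + Q)*(7 + Q) (s(Q) = (7 + Q)*(2 + Q) = (2 + Q)*(7 + Q))
131 + 24*s(F) = 131 + 24*(14 + (-48)**2 + 9*(-48)) = 131 + 24*(14 + 2304 - 432) = 131 + 24*1886 = 131 + 45264 = 45395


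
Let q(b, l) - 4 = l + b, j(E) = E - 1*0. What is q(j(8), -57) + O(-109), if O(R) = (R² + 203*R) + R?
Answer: -10400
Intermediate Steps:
j(E) = E (j(E) = E + 0 = E)
q(b, l) = 4 + b + l (q(b, l) = 4 + (l + b) = 4 + (b + l) = 4 + b + l)
O(R) = R² + 204*R
q(j(8), -57) + O(-109) = (4 + 8 - 57) - 109*(204 - 109) = -45 - 109*95 = -45 - 10355 = -10400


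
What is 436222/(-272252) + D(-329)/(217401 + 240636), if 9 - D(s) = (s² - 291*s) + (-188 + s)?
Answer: -14177587479/6927860518 ≈ -2.0465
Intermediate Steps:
D(s) = 197 - s² + 290*s (D(s) = 9 - ((s² - 291*s) + (-188 + s)) = 9 - (-188 + s² - 290*s) = 9 + (188 - s² + 290*s) = 197 - s² + 290*s)
436222/(-272252) + D(-329)/(217401 + 240636) = 436222/(-272252) + (197 - 1*(-329)² + 290*(-329))/(217401 + 240636) = 436222*(-1/272252) + (197 - 1*108241 - 95410)/458037 = -218111/136126 + (197 - 108241 - 95410)*(1/458037) = -218111/136126 - 203454*1/458037 = -218111/136126 - 22606/50893 = -14177587479/6927860518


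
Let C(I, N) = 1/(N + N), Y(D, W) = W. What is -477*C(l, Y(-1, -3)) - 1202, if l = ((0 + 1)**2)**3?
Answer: -2245/2 ≈ -1122.5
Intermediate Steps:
l = 1 (l = (1**2)**3 = 1**3 = 1)
C(I, N) = 1/(2*N)
-477*C(l, Y(-1, -3)) - 1202 = -477/(2*(-3)) - 1202 = -477*(-1)/(2*3) - 1202 = -477*(-1/6) - 1202 = 159/2 - 1202 = -2245/2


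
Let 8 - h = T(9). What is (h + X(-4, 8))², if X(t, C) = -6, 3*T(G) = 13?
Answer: 49/9 ≈ 5.4444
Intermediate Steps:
T(G) = 13/3 (T(G) = (⅓)*13 = 13/3)
h = 11/3 (h = 8 - 1*13/3 = 8 - 13/3 = 11/3 ≈ 3.6667)
(h + X(-4, 8))² = (11/3 - 6)² = (-7/3)² = 49/9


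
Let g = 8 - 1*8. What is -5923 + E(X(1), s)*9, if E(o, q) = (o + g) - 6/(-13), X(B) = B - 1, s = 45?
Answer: -76945/13 ≈ -5918.8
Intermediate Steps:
g = 0 (g = 8 - 8 = 0)
X(B) = -1 + B
E(o, q) = 6/13 + o (E(o, q) = (o + 0) - 6/(-13) = o - 6*(-1/13) = o + 6/13 = 6/13 + o)
-5923 + E(X(1), s)*9 = -5923 + (6/13 + (-1 + 1))*9 = -5923 + (6/13 + 0)*9 = -5923 + (6/13)*9 = -5923 + 54/13 = -76945/13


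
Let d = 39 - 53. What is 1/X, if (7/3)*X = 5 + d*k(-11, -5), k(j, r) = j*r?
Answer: -7/2295 ≈ -0.0030501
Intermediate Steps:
d = -14
X = -2295/7 (X = 3*(5 - (-154)*(-5))/7 = 3*(5 - 14*55)/7 = 3*(5 - 770)/7 = (3/7)*(-765) = -2295/7 ≈ -327.86)
1/X = 1/(-2295/7) = -7/2295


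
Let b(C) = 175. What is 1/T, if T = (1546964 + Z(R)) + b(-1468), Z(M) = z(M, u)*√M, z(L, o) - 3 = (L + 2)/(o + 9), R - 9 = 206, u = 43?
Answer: 4183463856/6472400056795249 - 19396*√215/6472400056795249 ≈ 6.4631e-7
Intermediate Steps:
R = 215 (R = 9 + 206 = 215)
z(L, o) = 3 + (2 + L)/(9 + o) (z(L, o) = 3 + (L + 2)/(o + 9) = 3 + (2 + L)/(9 + o))
Z(M) = √M*(79/26 + M/52) (Z(M) = ((29 + M + 3*43)/(9 + 43))*√M = ((29 + M + 129)/52)*√M = ((158 + M)/52)*√M = (79/26 + M/52)*√M = √M*(79/26 + M/52))
T = 1547139 + 373*√215/52 (T = (1546964 + √215*(158 + 215)/52) + 175 = (1546964 + (1/52)*√215*373) + 175 = (1546964 + 373*√215/52) + 175 = 1547139 + 373*√215/52 ≈ 1.5472e+6)
1/T = 1/(1547139 + 373*√215/52)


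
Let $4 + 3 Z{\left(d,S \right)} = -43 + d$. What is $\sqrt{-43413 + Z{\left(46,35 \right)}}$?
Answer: $\frac{8 i \sqrt{6105}}{3} \approx 208.36 i$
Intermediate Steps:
$Z{\left(d,S \right)} = - \frac{47}{3} + \frac{d}{3}$ ($Z{\left(d,S \right)} = - \frac{4}{3} + \frac{-43 + d}{3} = - \frac{4}{3} + \left(- \frac{43}{3} + \frac{d}{3}\right) = - \frac{47}{3} + \frac{d}{3}$)
$\sqrt{-43413 + Z{\left(46,35 \right)}} = \sqrt{-43413 + \left(- \frac{47}{3} + \frac{1}{3} \cdot 46\right)} = \sqrt{-43413 + \left(- \frac{47}{3} + \frac{46}{3}\right)} = \sqrt{-43413 - \frac{1}{3}} = \sqrt{- \frac{130240}{3}} = \frac{8 i \sqrt{6105}}{3}$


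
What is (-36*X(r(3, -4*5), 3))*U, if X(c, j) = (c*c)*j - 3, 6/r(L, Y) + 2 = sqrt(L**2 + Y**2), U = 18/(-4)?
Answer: -33146/75 + 32*sqrt(409)/75 ≈ -433.32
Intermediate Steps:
U = -9/2 (U = 18*(-1/4) = -9/2 ≈ -4.5000)
r(L, Y) = 6/(-2 + sqrt(L**2 + Y**2))
X(c, j) = -3 + j*c**2 (X(c, j) = c**2*j - 3 = j*c**2 - 3 = -3 + j*c**2)
(-36*X(r(3, -4*5), 3))*U = -36*(-3 + 3*(6/(-2 + sqrt(3**2 + (-4*5)**2)))**2)*(-9/2) = -36*(-3 + 3*(6/(-2 + sqrt(9 + (-20)**2)))**2)*(-9/2) = -36*(-3 + 3*(6/(-2 + sqrt(9 + 400)))**2)*(-9/2) = -36*(-3 + 3*(6/(-2 + sqrt(409)))**2)*(-9/2) = -36*(-3 + 3*(36/(-2 + sqrt(409))**2))*(-9/2) = -36*(-3 + 108/(-2 + sqrt(409))**2)*(-9/2) = (108 - 3888/(-2 + sqrt(409))**2)*(-9/2) = -486 + 17496/(-2 + sqrt(409))**2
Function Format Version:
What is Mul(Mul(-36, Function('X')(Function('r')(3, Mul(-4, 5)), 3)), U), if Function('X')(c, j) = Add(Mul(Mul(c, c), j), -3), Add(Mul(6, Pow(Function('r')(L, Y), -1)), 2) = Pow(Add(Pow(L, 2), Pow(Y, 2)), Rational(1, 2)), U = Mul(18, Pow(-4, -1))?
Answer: Add(Rational(-33146, 75), Mul(Rational(32, 75), Pow(409, Rational(1, 2)))) ≈ -433.32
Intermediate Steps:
U = Rational(-9, 2) (U = Mul(18, Rational(-1, 4)) = Rational(-9, 2) ≈ -4.5000)
Function('r')(L, Y) = Mul(6, Pow(Add(-2, Pow(Add(Pow(L, 2), Pow(Y, 2)), Rational(1, 2))), -1))
Function('X')(c, j) = Add(-3, Mul(j, Pow(c, 2))) (Function('X')(c, j) = Add(Mul(Pow(c, 2), j), -3) = Add(Mul(j, Pow(c, 2)), -3) = Add(-3, Mul(j, Pow(c, 2))))
Mul(Mul(-36, Function('X')(Function('r')(3, Mul(-4, 5)), 3)), U) = Mul(Mul(-36, Add(-3, Mul(3, Pow(Mul(6, Pow(Add(-2, Pow(Add(Pow(3, 2), Pow(Mul(-4, 5), 2)), Rational(1, 2))), -1)), 2)))), Rational(-9, 2)) = Mul(Mul(-36, Add(-3, Mul(3, Pow(Mul(6, Pow(Add(-2, Pow(Add(9, Pow(-20, 2)), Rational(1, 2))), -1)), 2)))), Rational(-9, 2)) = Mul(Mul(-36, Add(-3, Mul(3, Pow(Mul(6, Pow(Add(-2, Pow(Add(9, 400), Rational(1, 2))), -1)), 2)))), Rational(-9, 2)) = Mul(Mul(-36, Add(-3, Mul(3, Pow(Mul(6, Pow(Add(-2, Pow(409, Rational(1, 2))), -1)), 2)))), Rational(-9, 2)) = Mul(Mul(-36, Add(-3, Mul(3, Mul(36, Pow(Add(-2, Pow(409, Rational(1, 2))), -2))))), Rational(-9, 2)) = Mul(Mul(-36, Add(-3, Mul(108, Pow(Add(-2, Pow(409, Rational(1, 2))), -2)))), Rational(-9, 2)) = Mul(Add(108, Mul(-3888, Pow(Add(-2, Pow(409, Rational(1, 2))), -2))), Rational(-9, 2)) = Add(-486, Mul(17496, Pow(Add(-2, Pow(409, Rational(1, 2))), -2)))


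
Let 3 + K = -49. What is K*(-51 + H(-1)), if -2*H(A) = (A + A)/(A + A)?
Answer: 2678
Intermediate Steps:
K = -52 (K = -3 - 49 = -52)
H(A) = -1/2 (H(A) = -(A + A)/(2*(A + A)) = -2*A/(2*(2*A)) = -2*A*1/(2*A)/2 = -1/2*1 = -1/2)
K*(-51 + H(-1)) = -52*(-51 - 1/2) = -52*(-103/2) = 2678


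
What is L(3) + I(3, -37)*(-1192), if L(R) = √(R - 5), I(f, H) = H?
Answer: 44104 + I*√2 ≈ 44104.0 + 1.4142*I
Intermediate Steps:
L(R) = √(-5 + R)
L(3) + I(3, -37)*(-1192) = √(-5 + 3) - 37*(-1192) = √(-2) + 44104 = I*√2 + 44104 = 44104 + I*√2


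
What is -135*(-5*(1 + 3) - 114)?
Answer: 18090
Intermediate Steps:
-135*(-5*(1 + 3) - 114) = -135*(-5*4 - 114) = -135*(-20 - 114) = -135*(-134) = 18090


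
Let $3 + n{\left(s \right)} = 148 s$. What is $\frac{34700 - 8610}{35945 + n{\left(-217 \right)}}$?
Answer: $\frac{13045}{1913} \approx 6.8191$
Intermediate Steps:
$n{\left(s \right)} = -3 + 148 s$
$\frac{34700 - 8610}{35945 + n{\left(-217 \right)}} = \frac{34700 - 8610}{35945 + \left(-3 + 148 \left(-217\right)\right)} = \frac{26090}{35945 - 32119} = \frac{26090}{3826} = 26090 \cdot \frac{1}{3826} = \frac{13045}{1913}$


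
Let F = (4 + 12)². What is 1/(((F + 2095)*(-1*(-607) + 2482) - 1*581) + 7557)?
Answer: 1/7269215 ≈ 1.3757e-7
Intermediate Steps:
F = 256 (F = 16² = 256)
1/(((F + 2095)*(-1*(-607) + 2482) - 1*581) + 7557) = 1/(((256 + 2095)*(-1*(-607) + 2482) - 1*581) + 7557) = 1/((2351*(607 + 2482) - 581) + 7557) = 1/((2351*3089 - 581) + 7557) = 1/((7262239 - 581) + 7557) = 1/(7261658 + 7557) = 1/7269215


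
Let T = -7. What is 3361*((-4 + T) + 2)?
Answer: -30249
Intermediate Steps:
3361*((-4 + T) + 2) = 3361*((-4 - 7) + 2) = 3361*(-11 + 2) = 3361*(-9) = -30249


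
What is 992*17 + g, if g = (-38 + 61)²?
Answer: 17393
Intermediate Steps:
g = 529 (g = 23² = 529)
992*17 + g = 992*17 + 529 = 16864 + 529 = 17393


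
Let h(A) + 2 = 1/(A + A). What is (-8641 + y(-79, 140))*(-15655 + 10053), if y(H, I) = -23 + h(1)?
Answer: 48544131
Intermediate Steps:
h(A) = -2 + 1/(2*A) (h(A) = -2 + 1/(A + A) = -2 + 1/(2*A))
y(H, I) = -49/2 (y(H, I) = -23 + (-2 + (½)/1) = -23 + (-2 + (½)*1) = -23 + (-2 + ½) = -23 - 3/2 = -49/2)
(-8641 + y(-79, 140))*(-15655 + 10053) = (-8641 - 49/2)*(-15655 + 10053) = -17331/2*(-5602) = 48544131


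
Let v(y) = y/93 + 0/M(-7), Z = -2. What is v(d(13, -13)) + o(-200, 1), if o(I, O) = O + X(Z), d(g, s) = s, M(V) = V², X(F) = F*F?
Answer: 452/93 ≈ 4.8602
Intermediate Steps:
X(F) = F²
v(y) = y/93 (v(y) = y/93 + 0/((-7)²) = y*(1/93) + 0/49 = y/93 + 0*(1/49) = y/93 + 0 = y/93)
o(I, O) = 4 + O (o(I, O) = O + (-2)² = O + 4 = 4 + O)
v(d(13, -13)) + o(-200, 1) = (1/93)*(-13) + (4 + 1) = -13/93 + 5 = 452/93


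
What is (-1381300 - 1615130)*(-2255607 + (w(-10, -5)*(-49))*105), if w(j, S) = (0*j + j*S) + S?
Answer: 7452516938760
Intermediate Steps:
w(j, S) = S + S*j (w(j, S) = (0 + S*j) + S = S*j + S = S + S*j)
(-1381300 - 1615130)*(-2255607 + (w(-10, -5)*(-49))*105) = (-1381300 - 1615130)*(-2255607 + (-5*(1 - 10)*(-49))*105) = -2996430*(-2255607 + (-5*(-9)*(-49))*105) = -2996430*(-2255607 + (45*(-49))*105) = -2996430*(-2255607 - 2205*105) = -2996430*(-2255607 - 231525) = -2996430*(-2487132) = 7452516938760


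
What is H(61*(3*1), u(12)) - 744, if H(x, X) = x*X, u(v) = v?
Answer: 1452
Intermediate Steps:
H(x, X) = X*x
H(61*(3*1), u(12)) - 744 = 12*(61*(3*1)) - 744 = 12*(61*3) - 744 = 12*183 - 744 = 2196 - 744 = 1452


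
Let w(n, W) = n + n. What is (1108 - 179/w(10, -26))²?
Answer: 483164361/400 ≈ 1.2079e+6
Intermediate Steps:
w(n, W) = 2*n
(1108 - 179/w(10, -26))² = (1108 - 179/(2*10))² = (1108 - 179/20)² = (21981/20)² = 483164361/400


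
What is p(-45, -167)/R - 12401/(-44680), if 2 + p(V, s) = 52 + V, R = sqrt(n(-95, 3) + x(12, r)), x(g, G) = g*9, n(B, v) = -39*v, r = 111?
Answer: 12401/44680 - 5*I/3 ≈ 0.27755 - 1.6667*I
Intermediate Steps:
x(g, G) = 9*g
R = 3*I (R = sqrt(-39*3 + 9*12) = sqrt(-117 + 108) = sqrt(-9) = 3*I ≈ 3.0*I)
p(V, s) = 50 + V (p(V, s) = -2 + (52 + V) = 50 + V)
p(-45, -167)/R - 12401/(-44680) = (50 - 45)/((3*I)) - 12401/(-44680) = 5*(-I/3) - 12401*(-1/44680) = -5*I/3 + 12401/44680 = 12401/44680 - 5*I/3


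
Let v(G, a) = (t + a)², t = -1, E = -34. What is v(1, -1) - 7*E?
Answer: 242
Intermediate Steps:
v(G, a) = (-1 + a)²
v(1, -1) - 7*E = (-1 - 1)² - 7*(-34) = (-2)² + 238 = 4 + 238 = 242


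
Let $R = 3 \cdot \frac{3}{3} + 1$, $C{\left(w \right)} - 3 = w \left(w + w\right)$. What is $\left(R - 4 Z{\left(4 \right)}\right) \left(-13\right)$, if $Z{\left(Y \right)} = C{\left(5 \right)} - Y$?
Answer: $2496$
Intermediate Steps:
$C{\left(w \right)} = 3 + 2 w^{2}$ ($C{\left(w \right)} = 3 + w \left(w + w\right) = 3 + w 2 w = 3 + 2 w^{2}$)
$Z{\left(Y \right)} = 53 - Y$ ($Z{\left(Y \right)} = \left(3 + 2 \cdot 5^{2}\right) - Y = \left(3 + 2 \cdot 25\right) - Y = \left(3 + 50\right) - Y = 53 - Y$)
$R = 4$ ($R = 3 \cdot 3 \cdot \frac{1}{3} + 1 = 3 \cdot 1 + 1 = 3 + 1 = 4$)
$\left(R - 4 Z{\left(4 \right)}\right) \left(-13\right) = \left(4 - 4 \left(53 - 4\right)\right) \left(-13\right) = \left(4 - 196\right) \left(-13\right) = \left(-192\right) \left(-13\right) = 2496$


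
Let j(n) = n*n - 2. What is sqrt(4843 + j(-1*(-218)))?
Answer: sqrt(52365) ≈ 228.83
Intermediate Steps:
j(n) = -2 + n**2 (j(n) = n**2 - 2 = -2 + n**2)
sqrt(4843 + j(-1*(-218))) = sqrt(4843 + (-2 + (-1*(-218))**2)) = sqrt(4843 + (-2 + 218**2)) = sqrt(4843 + (-2 + 47524)) = sqrt(4843 + 47522) = sqrt(52365)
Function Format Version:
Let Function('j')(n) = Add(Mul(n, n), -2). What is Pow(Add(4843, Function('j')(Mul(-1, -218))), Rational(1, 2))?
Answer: Pow(52365, Rational(1, 2)) ≈ 228.83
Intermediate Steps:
Function('j')(n) = Add(-2, Pow(n, 2)) (Function('j')(n) = Add(Pow(n, 2), -2) = Add(-2, Pow(n, 2)))
Pow(Add(4843, Function('j')(Mul(-1, -218))), Rational(1, 2)) = Pow(Add(4843, Add(-2, Pow(Mul(-1, -218), 2))), Rational(1, 2)) = Pow(Add(4843, Add(-2, Pow(218, 2))), Rational(1, 2)) = Pow(Add(4843, Add(-2, 47524)), Rational(1, 2)) = Pow(Add(4843, 47522), Rational(1, 2)) = Pow(52365, Rational(1, 2))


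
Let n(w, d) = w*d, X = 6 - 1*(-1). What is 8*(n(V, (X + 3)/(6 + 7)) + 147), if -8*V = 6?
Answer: 15228/13 ≈ 1171.4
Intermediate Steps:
X = 7 (X = 6 + 1 = 7)
V = -3/4 (V = -1/8*6 = -3/4 ≈ -0.75000)
n(w, d) = d*w
8*(n(V, (X + 3)/(6 + 7)) + 147) = 8*(((7 + 3)/(6 + 7))*(-3/4) + 147) = 8*((10/13)*(-3/4) + 147) = 8*(-15/26 + 147) = 8*(3807/26) = 15228/13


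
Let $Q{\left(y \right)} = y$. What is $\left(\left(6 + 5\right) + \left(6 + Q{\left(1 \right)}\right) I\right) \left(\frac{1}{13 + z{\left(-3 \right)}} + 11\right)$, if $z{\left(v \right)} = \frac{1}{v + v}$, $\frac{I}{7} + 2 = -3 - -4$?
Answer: $- \frac{32414}{77} \approx -420.96$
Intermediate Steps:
$I = -7$ ($I = -14 + 7 \left(-3 - -4\right) = -14 + 7 \left(-3 + 4\right) = -14 + 7 \cdot 1 = -14 + 7 = -7$)
$z{\left(v \right)} = \frac{1}{2 v}$
$\left(\left(6 + 5\right) + \left(6 + Q{\left(1 \right)}\right) I\right) \left(\frac{1}{13 + z{\left(-3 \right)}} + 11\right) = \left(\left(6 + 5\right) + \left(6 + 1\right) \left(-7\right)\right) \left(\frac{1}{13 + \frac{1}{2 \left(-3\right)}} + 11\right) = \left(11 + 7 \left(-7\right)\right) \left(\frac{1}{13 + \frac{1}{2} \left(- \frac{1}{3}\right)} + 11\right) = \left(11 - 49\right) \left(\frac{1}{13 - \frac{1}{6}} + 11\right) = - 38 \left(\frac{1}{\frac{77}{6}} + 11\right) = - 38 \left(\frac{6}{77} + 11\right) = \left(-38\right) \frac{853}{77} = - \frac{32414}{77}$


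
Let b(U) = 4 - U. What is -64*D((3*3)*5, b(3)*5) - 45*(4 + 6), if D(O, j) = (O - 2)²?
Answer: -118786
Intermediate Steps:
D(O, j) = (-2 + O)²
-64*D((3*3)*5, b(3)*5) - 45*(4 + 6) = -64*(-2 + (3*3)*5)² - 45*(4 + 6) = -64*(-2 + 9*5)² - 45*10 = -64*(-2 + 45)² - 15*30 = -64*43² - 450 = -64*1849 - 450 = -118336 - 450 = -118786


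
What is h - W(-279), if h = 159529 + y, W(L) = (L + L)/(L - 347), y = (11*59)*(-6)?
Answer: 48713476/313 ≈ 1.5563e+5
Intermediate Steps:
y = -3894 (y = 649*(-6) = -3894)
W(L) = 2*L/(-347 + L) (W(L) = (2*L)/(-347 + L) = 2*L/(-347 + L))
h = 155635 (h = 159529 - 3894 = 155635)
h - W(-279) = 155635 - 2*(-279)/(-347 - 279) = 155635 - 2*(-279)/(-626) = 155635 - 2*(-279)*(-1)/626 = 155635 - 1*279/313 = 155635 - 279/313 = 48713476/313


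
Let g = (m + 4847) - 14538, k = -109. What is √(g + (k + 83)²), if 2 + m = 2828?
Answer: I*√6189 ≈ 78.67*I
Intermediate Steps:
m = 2826 (m = -2 + 2828 = 2826)
g = -6865 (g = (2826 + 4847) - 14538 = 7673 - 14538 = -6865)
√(g + (k + 83)²) = √(-6865 + (-109 + 83)²) = √(-6865 + (-26)²) = √(-6865 + 676) = √(-6189) = I*√6189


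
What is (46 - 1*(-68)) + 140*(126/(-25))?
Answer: -2958/5 ≈ -591.60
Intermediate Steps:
(46 - 1*(-68)) + 140*(126/(-25)) = (46 + 68) + 140*(126*(-1/25)) = 114 + 140*(-126/25) = 114 - 3528/5 = -2958/5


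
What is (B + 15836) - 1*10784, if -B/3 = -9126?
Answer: 32430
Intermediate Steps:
B = 27378 (B = -3*(-9126) = 27378)
(B + 15836) - 1*10784 = (27378 + 15836) - 1*10784 = 43214 - 10784 = 32430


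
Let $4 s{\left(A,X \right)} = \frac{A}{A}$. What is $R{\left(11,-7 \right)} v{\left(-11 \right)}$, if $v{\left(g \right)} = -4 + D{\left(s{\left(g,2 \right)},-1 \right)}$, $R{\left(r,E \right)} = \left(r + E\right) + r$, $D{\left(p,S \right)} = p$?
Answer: $- \frac{225}{4} \approx -56.25$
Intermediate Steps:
$s{\left(A,X \right)} = \frac{1}{4}$ ($s{\left(A,X \right)} = \frac{A \frac{1}{A}}{4} = \frac{1}{4} \cdot 1 = \frac{1}{4}$)
$R{\left(r,E \right)} = E + 2 r$ ($R{\left(r,E \right)} = \left(E + r\right) + r = E + 2 r$)
$v{\left(g \right)} = - \frac{15}{4}$ ($v{\left(g \right)} = -4 + \frac{1}{4} = - \frac{15}{4}$)
$R{\left(11,-7 \right)} v{\left(-11 \right)} = \left(-7 + 2 \cdot 11\right) \left(- \frac{15}{4}\right) = \left(-7 + 22\right) \left(- \frac{15}{4}\right) = 15 \left(- \frac{15}{4}\right) = - \frac{225}{4}$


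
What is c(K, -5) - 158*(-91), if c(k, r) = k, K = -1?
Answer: 14377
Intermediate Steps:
c(K, -5) - 158*(-91) = -1 - 158*(-91) = -1 + 14378 = 14377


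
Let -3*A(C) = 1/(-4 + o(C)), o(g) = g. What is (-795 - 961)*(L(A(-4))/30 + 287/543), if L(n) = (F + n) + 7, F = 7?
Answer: -57016003/32580 ≈ -1750.0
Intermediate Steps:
A(C) = -1/(3*(-4 + C))
L(n) = 14 + n (L(n) = (7 + n) + 7 = 14 + n)
(-795 - 961)*(L(A(-4))/30 + 287/543) = (-795 - 961)*((14 - 1/(-12 + 3*(-4)))/30 + 287/543) = -1756*((14 - 1/(-12 - 12))*(1/30) + 287*(1/543)) = -1756*((14 - 1/(-24))*(1/30) + 287/543) = -1756*((14 - 1*(-1/24))*(1/30) + 287/543) = -1756*((14 + 1/24)*(1/30) + 287/543) = -1756*((337/24)*(1/30) + 287/543) = -1756*(337/720 + 287/543) = -1756*129877/130320 = -57016003/32580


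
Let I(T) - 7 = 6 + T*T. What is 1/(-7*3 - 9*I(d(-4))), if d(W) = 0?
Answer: -1/138 ≈ -0.0072464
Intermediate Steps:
I(T) = 13 + T² (I(T) = 7 + (6 + T*T) = 7 + (6 + T²) = 13 + T²)
1/(-7*3 - 9*I(d(-4))) = 1/(-7*3 - 9*(13 + 0²)) = 1/(-21 - 9*(13 + 0)) = 1/(-21 - 9*13) = 1/(-21 - 117) = 1/(-138) = -1/138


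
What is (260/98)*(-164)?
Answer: -21320/49 ≈ -435.10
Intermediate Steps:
(260/98)*(-164) = (260*(1/98))*(-164) = (130/49)*(-164) = -21320/49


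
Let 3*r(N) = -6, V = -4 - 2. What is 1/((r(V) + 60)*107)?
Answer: 1/6206 ≈ 0.00016113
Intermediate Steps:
V = -6
r(N) = -2 (r(N) = (1/3)*(-6) = -2)
1/((r(V) + 60)*107) = 1/((-2 + 60)*107) = 1/(58*107) = 1/6206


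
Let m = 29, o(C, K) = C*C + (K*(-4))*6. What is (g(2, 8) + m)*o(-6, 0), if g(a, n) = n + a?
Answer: 1404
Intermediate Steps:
g(a, n) = a + n
o(C, K) = C² - 24*K (o(C, K) = C² - 4*K*6 = C² - 24*K)
(g(2, 8) + m)*o(-6, 0) = ((2 + 8) + 29)*((-6)² - 24*0) = (10 + 29)*(36 + 0) = 39*36 = 1404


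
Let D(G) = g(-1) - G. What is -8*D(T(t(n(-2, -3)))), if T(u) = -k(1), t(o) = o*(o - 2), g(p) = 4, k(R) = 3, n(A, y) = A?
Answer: -56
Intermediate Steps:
t(o) = o*(-2 + o)
T(u) = -3 (T(u) = -1*3 = -3)
D(G) = 4 - G
-8*D(T(t(n(-2, -3)))) = -8*(4 - 1*(-3)) = -8*(4 + 3) = -8*7 = -56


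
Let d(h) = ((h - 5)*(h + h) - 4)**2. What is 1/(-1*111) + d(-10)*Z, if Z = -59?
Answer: -573797185/111 ≈ -5.1693e+6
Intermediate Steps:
d(h) = (-4 + 2*h*(-5 + h))**2 (d(h) = ((-5 + h)*(2*h) - 4)**2 = (2*h*(-5 + h) - 4)**2 = (-4 + 2*h*(-5 + h))**2)
1/(-1*111) + d(-10)*Z = 1/(-1*111) + (4*(2 - 1*(-10)**2 + 5*(-10))**2)*(-59) = 1/(-111) + (4*(2 - 1*100 - 50)**2)*(-59) = -1/111 + (4*(2 - 100 - 50)**2)*(-59) = -1/111 + (4*(-148)**2)*(-59) = -1/111 + (4*21904)*(-59) = -1/111 + 87616*(-59) = -1/111 - 5169344 = -573797185/111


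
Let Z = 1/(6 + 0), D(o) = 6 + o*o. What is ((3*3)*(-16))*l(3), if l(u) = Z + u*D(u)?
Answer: -6504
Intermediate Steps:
D(o) = 6 + o²
Z = ⅙ (Z = 1/6 = ⅙ ≈ 0.16667)
l(u) = ⅙ + u*(6 + u²)
((3*3)*(-16))*l(3) = ((3*3)*(-16))*(⅙ + 3³ + 6*3) = (9*(-16))*(⅙ + 27 + 18) = -144*271/6 = -6504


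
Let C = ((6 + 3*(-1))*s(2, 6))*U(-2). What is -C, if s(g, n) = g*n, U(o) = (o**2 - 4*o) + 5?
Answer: -612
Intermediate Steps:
U(o) = 5 + o**2 - 4*o
C = 612 (C = ((6 + 3*(-1))*(2*6))*(5 + (-2)**2 - 4*(-2)) = ((6 - 3)*12)*(5 + 4 + 8) = (3*12)*17 = 36*17 = 612)
-C = -1*612 = -612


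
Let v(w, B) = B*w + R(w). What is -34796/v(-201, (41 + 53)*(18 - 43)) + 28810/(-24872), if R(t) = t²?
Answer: -7818901211/6376571436 ≈ -1.2262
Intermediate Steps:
v(w, B) = w² + B*w (v(w, B) = B*w + w² = w² + B*w)
-34796/v(-201, (41 + 53)*(18 - 43)) + 28810/(-24872) = -34796*(-1/(201*((41 + 53)*(18 - 43) - 201))) + 28810/(-24872) = -34796*(-1/(201*(94*(-25) - 201))) + 28810*(-1/24872) = -34796*(-1/(201*(-2350 - 201))) - 14405/12436 = -34796/((-201*(-2551))) - 14405/12436 = -34796/512751 - 14405/12436 = -7818901211/6376571436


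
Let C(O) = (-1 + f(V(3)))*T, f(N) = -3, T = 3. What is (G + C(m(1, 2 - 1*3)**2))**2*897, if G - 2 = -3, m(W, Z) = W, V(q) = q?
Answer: 151593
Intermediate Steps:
G = -1 (G = 2 - 3 = -1)
C(O) = -12 (C(O) = (-1 - 3)*3 = -4*3 = -12)
(G + C(m(1, 2 - 1*3)**2))**2*897 = (-1 - 12)**2*897 = (-13)**2*897 = 169*897 = 151593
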